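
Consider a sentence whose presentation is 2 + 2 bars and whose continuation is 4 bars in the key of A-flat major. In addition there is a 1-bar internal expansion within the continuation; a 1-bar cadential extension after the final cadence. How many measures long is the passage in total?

10 measures

Basic sentence: 2 + 2 + 4 = 8 bars.
8 (basic form) + 1 (internal expansion) + 1 (cadential extension) = 10.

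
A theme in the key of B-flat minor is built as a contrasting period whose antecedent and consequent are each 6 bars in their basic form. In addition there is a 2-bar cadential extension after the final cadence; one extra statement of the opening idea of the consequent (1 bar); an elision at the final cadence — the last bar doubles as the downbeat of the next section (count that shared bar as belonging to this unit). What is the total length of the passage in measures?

15 measures

Basic contrasting period: 6 + 6 = 12 bars.
12 (basic form) + 2 (cadential extension) + 1 (extra statement) = 15.
The elision shares a bar with the next section but does not change this unit's count.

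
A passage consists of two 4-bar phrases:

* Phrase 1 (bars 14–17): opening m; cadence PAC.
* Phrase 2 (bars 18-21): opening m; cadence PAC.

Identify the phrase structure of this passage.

Both phrases have the same opening (m) and the same cadence (perfect authentic cadence): the second is a restatement, not a consequent, so this is a repeated phrase rather than a period.

repeated phrase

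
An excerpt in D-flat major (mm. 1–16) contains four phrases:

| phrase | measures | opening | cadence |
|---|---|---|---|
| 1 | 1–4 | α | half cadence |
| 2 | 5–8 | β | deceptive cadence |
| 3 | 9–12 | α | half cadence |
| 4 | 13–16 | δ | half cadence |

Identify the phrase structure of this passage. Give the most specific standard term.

Phrase 4 ends with a half cadence, no stronger than phrase 2's deceptive cadence, so the four phrases do not form a double period; nor do phrases 3–4 duplicate 1–2, so it is not a repeated period. With no phrase reaching a conclusive cadence, the passage is a phrase group.

phrase group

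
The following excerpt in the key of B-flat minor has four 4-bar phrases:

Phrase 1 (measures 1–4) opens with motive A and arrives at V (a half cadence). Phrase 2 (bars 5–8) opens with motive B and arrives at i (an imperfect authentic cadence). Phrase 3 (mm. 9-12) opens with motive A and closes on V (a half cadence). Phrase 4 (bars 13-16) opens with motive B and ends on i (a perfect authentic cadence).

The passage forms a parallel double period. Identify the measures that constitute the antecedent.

In a double period the four phrases pair into a large antecedent (phrases 1–2, ending imperfect authentic cadence) and a large consequent (phrases 3–4, ending perfect authentic cadence). The antecedent spans bars 1–8.

measures 1–8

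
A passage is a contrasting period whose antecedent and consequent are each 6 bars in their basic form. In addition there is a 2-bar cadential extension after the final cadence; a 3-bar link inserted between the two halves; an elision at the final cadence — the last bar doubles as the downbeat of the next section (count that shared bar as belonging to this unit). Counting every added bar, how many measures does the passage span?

17 measures

Basic contrasting period: 6 + 6 = 12 bars.
12 (basic form) + 2 (cadential extension) + 3 (link) = 17.
The elision shares a bar with the next section but does not change this unit's count.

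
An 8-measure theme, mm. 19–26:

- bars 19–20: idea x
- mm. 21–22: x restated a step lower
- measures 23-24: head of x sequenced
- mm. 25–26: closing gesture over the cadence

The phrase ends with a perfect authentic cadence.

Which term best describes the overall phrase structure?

Basic idea (bars 19-20) + its repetition (bars 21–22) form the presentation; fragmentation and cadence (mm. 23-26) form the continuation — the 8-bar whole is a sentence.

sentence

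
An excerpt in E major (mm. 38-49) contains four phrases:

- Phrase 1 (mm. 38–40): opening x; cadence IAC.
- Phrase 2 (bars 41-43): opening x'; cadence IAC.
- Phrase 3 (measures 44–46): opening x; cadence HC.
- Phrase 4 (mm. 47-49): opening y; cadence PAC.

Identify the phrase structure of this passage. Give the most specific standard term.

parallel double period

Four phrases in two halves: the first half (measures 38–43) ends with an imperfect authentic cadence, the second (measures 44–49) with a perfect authentic cadence — a large antecedent–consequent pair, i.e. a double period.
Phrase 3 begins with the same material as phrase 1, making it parallel.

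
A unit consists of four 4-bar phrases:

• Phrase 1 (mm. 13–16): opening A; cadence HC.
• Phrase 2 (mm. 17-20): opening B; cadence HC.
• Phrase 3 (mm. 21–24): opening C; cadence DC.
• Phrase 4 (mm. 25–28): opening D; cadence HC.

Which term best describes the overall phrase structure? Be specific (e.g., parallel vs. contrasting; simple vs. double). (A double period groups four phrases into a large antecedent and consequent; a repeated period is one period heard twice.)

phrase group

Phrase 4 ends with a half cadence, no stronger than phrase 2's half cadence, so the four phrases do not form a double period; nor do phrases 3–4 duplicate 1–2, so it is not a repeated period. With no phrase reaching a conclusive cadence, the passage is a phrase group.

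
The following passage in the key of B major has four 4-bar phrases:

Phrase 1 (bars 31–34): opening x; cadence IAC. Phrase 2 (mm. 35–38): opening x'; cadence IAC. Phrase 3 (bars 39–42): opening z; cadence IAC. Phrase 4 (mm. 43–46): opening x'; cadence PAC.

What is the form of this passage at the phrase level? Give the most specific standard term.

contrasting double period

Four phrases in two halves: the first half (measures 31–38) ends with an imperfect authentic cadence, the second (measures 39–46) with a perfect authentic cadence — a large antecedent–consequent pair, i.e. a double period.
Phrase 3 begins with different material from phrase 1, making it contrasting.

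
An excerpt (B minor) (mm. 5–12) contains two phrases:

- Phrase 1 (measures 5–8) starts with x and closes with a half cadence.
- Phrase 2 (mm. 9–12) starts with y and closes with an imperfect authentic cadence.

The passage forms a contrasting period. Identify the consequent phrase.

phrase 2

The phrase ending with the weaker cadence (half cadence) is the antecedent; the one ending more conclusively (imperfect authentic cadence) is the consequent. The consequent is phrase 2.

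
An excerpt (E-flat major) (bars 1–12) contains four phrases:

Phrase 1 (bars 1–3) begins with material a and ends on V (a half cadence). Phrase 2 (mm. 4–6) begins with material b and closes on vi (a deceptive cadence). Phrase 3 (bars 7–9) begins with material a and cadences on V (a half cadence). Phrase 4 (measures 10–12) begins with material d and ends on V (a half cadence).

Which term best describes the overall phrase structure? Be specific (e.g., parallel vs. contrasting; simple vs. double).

Phrase 4 ends with a half cadence, no stronger than phrase 2's deceptive cadence, so the four phrases do not form a double period; nor do phrases 3–4 duplicate 1–2, so it is not a repeated period. With no phrase reaching a conclusive cadence, the passage is a phrase group.

phrase group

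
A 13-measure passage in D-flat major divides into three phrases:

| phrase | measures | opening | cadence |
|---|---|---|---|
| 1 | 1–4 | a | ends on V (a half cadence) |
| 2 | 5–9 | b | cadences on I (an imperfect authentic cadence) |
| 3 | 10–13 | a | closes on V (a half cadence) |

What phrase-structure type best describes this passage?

phrase group

The final phrase closes with a half cadence, which is not stronger than the preceding imperfect authentic cadence; the 3 phrases lack an overall antecedent–consequent design and so form a phrase group.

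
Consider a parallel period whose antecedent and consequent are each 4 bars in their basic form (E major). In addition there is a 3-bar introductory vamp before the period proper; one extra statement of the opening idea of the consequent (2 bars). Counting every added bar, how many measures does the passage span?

Basic parallel period: 4 + 4 = 8 bars.
8 (basic form) + 3 (introduction) + 2 (extra statement) = 13.

13 measures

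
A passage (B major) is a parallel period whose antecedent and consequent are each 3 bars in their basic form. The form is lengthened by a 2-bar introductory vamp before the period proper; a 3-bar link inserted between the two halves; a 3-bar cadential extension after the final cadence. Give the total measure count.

Basic parallel period: 3 + 3 = 6 bars.
6 (basic form) + 2 (introduction) + 3 (link) + 3 (cadential extension) = 14.

14 measures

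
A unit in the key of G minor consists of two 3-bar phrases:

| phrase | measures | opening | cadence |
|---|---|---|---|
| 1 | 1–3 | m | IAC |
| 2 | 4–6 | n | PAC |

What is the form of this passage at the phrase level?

Phrase 1 ends with an imperfect authentic cadence (weaker) and phrase 2 with a perfect authentic cadence (stronger): antecedent + consequent = a period.
The two phrases open with different material (m / n), so the period is contrasting.

contrasting period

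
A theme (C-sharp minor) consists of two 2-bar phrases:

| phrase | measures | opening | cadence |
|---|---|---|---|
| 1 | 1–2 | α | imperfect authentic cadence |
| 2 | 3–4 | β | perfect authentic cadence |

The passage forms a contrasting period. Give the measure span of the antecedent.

measures 1–2

The antecedent is the phrase ending with the weaker cadence (imperfect authentic cadence, phrase 1) and the consequent the one ending more conclusively (perfect authentic cadence, phrase 2); the antecedent is bars 1–2.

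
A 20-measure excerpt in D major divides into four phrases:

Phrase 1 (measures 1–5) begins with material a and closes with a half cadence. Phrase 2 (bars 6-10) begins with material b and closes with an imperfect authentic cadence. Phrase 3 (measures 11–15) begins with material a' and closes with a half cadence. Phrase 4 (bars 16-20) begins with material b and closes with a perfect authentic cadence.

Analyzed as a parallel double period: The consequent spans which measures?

measures 11–20

In a double period the four phrases pair into a large antecedent (phrases 1–2, ending imperfect authentic cadence) and a large consequent (phrases 3–4, ending perfect authentic cadence). The consequent spans bars 11–20.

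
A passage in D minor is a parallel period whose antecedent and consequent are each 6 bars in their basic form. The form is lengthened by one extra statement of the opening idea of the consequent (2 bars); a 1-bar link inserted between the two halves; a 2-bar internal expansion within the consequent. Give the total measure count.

17 measures

Basic parallel period: 6 + 6 = 12 bars.
12 (basic form) + 2 (extra statement) + 1 (link) + 2 (internal expansion) = 17.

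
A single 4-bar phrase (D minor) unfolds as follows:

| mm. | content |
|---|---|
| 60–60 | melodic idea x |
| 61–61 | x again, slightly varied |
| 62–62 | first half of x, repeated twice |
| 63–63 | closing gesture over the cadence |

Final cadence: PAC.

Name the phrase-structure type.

sentence

Basic idea (m. 60) + its repetition (measure 61) form the presentation; fragmentation and cadence (mm. 62–63) form the continuation — the 4-bar whole is a sentence.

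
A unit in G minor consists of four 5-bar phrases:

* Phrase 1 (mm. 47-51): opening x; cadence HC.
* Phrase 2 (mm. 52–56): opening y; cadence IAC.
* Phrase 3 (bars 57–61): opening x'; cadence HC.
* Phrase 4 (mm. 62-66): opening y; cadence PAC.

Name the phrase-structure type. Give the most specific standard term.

parallel double period

Four phrases in two halves: the first half (measures 47–56) ends with an imperfect authentic cadence, the second (mm. 57–66) with a perfect authentic cadence — a large antecedent–consequent pair, i.e. a double period.
Phrase 3 begins with the same material as phrase 1, making it parallel.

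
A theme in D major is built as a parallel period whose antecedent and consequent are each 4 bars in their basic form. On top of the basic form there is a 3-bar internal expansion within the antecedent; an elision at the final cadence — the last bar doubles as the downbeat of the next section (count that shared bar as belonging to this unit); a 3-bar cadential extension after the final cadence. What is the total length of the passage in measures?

Basic parallel period: 4 + 4 = 8 bars.
8 (basic form) + 3 (internal expansion) + 3 (cadential extension) = 14.
The elision shares a bar with the next section but does not change this unit's count.

14 measures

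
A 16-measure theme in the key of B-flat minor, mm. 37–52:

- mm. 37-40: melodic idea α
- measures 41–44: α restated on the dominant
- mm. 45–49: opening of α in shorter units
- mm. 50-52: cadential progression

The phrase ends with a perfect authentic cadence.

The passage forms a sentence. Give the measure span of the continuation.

After the presentation (mm. 37-44), the continuation covers the fragmentation through the cadence: measures 45–52.

measures 45–52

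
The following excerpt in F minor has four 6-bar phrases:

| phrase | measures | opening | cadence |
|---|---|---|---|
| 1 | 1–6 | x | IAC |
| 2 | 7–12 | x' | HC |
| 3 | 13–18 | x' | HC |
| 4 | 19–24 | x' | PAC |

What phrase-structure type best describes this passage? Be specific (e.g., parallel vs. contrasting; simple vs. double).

parallel double period

Four phrases in two halves: the first half (mm. 1–12) ends with a half cadence, the second (mm. 13-24) with a perfect authentic cadence — a large antecedent–consequent pair, i.e. a double period.
Phrase 3 begins with the same material as phrase 1, making it parallel.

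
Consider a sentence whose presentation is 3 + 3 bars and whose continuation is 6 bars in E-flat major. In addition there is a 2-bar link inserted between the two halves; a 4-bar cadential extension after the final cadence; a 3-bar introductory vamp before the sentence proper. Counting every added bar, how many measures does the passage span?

Basic sentence: 3 + 3 + 6 = 12 bars.
12 (basic form) + 2 (link) + 4 (cadential extension) + 3 (introduction) = 21.

21 measures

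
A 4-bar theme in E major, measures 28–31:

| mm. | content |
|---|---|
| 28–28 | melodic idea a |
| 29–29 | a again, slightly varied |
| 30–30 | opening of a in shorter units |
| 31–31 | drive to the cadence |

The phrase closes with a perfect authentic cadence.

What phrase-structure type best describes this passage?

Basic idea (bar 28) + its repetition (m. 29) form the presentation; fragmentation and cadence (mm. 30-31) form the continuation — the 4-bar whole is a sentence.

sentence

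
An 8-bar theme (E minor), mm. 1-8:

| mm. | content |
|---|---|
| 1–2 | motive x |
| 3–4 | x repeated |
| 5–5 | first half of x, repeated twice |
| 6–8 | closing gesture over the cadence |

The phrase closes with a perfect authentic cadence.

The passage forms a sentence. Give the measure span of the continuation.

After the presentation (mm. 1–4), the continuation covers the fragmentation through the cadence: bars 5-8.

measures 5–8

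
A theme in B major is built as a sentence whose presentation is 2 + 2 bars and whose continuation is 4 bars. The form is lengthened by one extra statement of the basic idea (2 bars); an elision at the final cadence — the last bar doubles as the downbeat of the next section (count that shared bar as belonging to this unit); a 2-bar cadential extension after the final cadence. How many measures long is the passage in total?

Basic sentence: 2 + 2 + 4 = 8 bars.
8 (basic form) + 2 (extra statement) + 2 (cadential extension) = 12.
The elision shares a bar with the next section but does not change this unit's count.

12 measures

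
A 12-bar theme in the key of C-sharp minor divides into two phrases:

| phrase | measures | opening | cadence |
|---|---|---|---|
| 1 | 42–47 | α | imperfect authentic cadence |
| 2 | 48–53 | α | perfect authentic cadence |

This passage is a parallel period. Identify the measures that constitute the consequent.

The antecedent is the phrase ending with the weaker cadence (imperfect authentic cadence, phrase 1) and the consequent the one ending more conclusively (perfect authentic cadence, phrase 2); the consequent is mm. 48–53.

measures 48–53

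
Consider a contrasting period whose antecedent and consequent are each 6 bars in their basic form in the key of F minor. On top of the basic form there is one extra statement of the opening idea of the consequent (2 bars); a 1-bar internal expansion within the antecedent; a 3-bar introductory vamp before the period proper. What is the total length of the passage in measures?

18 measures

Basic contrasting period: 6 + 6 = 12 bars.
12 (basic form) + 2 (extra statement) + 1 (internal expansion) + 3 (introduction) = 18.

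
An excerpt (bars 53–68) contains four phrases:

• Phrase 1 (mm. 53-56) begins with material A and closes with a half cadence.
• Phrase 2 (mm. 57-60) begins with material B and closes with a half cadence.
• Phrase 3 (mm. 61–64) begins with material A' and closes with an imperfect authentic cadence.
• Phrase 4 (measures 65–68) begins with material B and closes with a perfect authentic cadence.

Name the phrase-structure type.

Four phrases in two halves: the first half (mm. 53-60) ends with a half cadence, the second (mm. 61–68) with a perfect authentic cadence — a large antecedent–consequent pair, i.e. a double period.
Phrase 3 begins with the same material as phrase 1, making it parallel.

parallel double period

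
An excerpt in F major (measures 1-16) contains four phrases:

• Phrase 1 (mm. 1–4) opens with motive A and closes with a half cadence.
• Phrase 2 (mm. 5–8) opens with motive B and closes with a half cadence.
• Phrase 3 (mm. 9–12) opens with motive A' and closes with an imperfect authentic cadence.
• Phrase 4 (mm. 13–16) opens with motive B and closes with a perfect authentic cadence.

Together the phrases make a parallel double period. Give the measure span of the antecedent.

In a double period the first pair of phrases (ending half cadence) is the large antecedent and the second pair (ending perfect authentic cadence) is the large consequent; the antecedent is measures 1–8.

measures 1–8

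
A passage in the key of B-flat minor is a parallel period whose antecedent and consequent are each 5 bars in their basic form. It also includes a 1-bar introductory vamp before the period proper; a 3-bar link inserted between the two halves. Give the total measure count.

14 measures

Basic parallel period: 5 + 5 = 10 bars.
10 (basic form) + 1 (introduction) + 3 (link) = 14.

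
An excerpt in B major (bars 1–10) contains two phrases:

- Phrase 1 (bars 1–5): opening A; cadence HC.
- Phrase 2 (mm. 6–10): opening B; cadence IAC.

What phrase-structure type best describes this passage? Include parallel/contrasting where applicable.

contrasting period

Phrase 1 ends with a half cadence (weaker) and phrase 2 with an imperfect authentic cadence (stronger): antecedent + consequent = a period.
The two phrases open with different material (A / B), so the period is contrasting.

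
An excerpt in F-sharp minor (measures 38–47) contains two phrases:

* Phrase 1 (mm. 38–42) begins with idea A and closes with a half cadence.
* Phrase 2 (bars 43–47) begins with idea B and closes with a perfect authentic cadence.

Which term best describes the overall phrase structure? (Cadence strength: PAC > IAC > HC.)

Phrase 1 ends with a half cadence (weaker) and phrase 2 with a perfect authentic cadence (stronger): antecedent + consequent = a period.
The two phrases open with different material (A / B), so the period is contrasting.

contrasting period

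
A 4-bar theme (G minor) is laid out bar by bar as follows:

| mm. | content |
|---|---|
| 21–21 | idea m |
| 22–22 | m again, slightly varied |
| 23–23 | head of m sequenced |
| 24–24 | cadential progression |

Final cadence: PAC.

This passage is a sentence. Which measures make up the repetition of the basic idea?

The presentation of a sentence is the basic idea (measure 21) plus its repetition (m. 22); the repetition of the basic idea is therefore bar 22.

measures 22–22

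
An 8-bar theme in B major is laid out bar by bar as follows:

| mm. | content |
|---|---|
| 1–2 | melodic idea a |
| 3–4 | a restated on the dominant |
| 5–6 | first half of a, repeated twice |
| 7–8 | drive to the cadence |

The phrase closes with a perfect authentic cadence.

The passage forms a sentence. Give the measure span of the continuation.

measures 5–8

After the presentation (mm. 1-4), the continuation covers the fragmentation through the cadence: bars 5-8.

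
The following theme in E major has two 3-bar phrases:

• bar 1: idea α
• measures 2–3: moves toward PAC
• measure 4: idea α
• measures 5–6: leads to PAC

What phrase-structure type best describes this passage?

repeated phrase

Both phrases have the same opening (α) and the same cadence (perfect authentic cadence): the second is a restatement, not a consequent, so this is a repeated phrase rather than a period.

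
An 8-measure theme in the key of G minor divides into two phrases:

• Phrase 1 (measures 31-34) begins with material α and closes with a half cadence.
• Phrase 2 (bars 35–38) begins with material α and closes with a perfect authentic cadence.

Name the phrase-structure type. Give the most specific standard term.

parallel period

Phrase 1 ends with a half cadence (weaker) and phrase 2 with a perfect authentic cadence (stronger): antecedent + consequent = a period.
The two phrases open with the same material (α / α), so the period is parallel.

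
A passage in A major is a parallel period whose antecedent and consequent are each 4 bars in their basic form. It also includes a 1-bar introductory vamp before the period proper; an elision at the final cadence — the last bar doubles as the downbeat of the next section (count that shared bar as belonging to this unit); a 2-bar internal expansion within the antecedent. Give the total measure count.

11 measures

Basic parallel period: 4 + 4 = 8 bars.
8 (basic form) + 1 (introduction) + 2 (internal expansion) = 11.
The elision shares a bar with the next section but does not change this unit's count.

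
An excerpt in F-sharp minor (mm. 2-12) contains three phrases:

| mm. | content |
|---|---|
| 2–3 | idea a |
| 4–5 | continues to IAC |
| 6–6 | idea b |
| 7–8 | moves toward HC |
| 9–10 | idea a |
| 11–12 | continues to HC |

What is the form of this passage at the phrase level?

The final phrase closes with a half cadence, which is not stronger than the preceding half cadence; the 3 phrases lack an overall antecedent–consequent design and so form a phrase group.

phrase group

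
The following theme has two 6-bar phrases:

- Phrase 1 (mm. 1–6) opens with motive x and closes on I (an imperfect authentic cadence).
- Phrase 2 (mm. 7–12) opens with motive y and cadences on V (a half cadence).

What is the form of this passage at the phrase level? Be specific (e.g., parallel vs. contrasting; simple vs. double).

phrase group

The second phrase closes with a half cadence, which is not stronger than the first phrase's imperfect authentic cadence; without a weak→strong cadential pair there is no antecedent–consequent relationship, so this is a phrase group rather than a period.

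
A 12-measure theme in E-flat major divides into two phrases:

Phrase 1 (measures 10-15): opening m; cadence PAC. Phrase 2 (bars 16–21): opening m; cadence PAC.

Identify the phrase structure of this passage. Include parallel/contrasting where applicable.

Both phrases have the same opening (m) and the same cadence (perfect authentic cadence): the second is a restatement, not a consequent, so this is a repeated phrase rather than a period.

repeated phrase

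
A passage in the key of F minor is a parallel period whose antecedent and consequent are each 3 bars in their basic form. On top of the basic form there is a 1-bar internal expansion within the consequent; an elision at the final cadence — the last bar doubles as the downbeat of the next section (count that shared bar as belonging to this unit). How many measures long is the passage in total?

7 measures

Basic parallel period: 3 + 3 = 6 bars.
6 (basic form) + 1 (internal expansion) = 7.
The elision shares a bar with the next section but does not change this unit's count.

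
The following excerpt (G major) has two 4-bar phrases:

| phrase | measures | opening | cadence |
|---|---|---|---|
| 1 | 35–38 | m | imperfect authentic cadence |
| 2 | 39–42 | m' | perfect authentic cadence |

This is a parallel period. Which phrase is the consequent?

phrase 2

The phrase ending with the weaker cadence (imperfect authentic cadence) is the antecedent; the one ending more conclusively (perfect authentic cadence) is the consequent. The consequent is phrase 2.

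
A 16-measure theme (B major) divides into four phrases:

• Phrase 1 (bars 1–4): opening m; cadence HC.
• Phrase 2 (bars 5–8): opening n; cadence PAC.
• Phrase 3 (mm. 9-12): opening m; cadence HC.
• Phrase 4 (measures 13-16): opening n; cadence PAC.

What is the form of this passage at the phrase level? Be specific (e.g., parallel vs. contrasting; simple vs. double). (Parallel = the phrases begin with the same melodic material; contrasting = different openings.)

The cadence pattern HC–PAC–HC–PAC is weak–strong twice, and phrases 3–4 restate phrases 1–2: a period heard twice, not a double period (which would end weakly at phrase 2).

repeated period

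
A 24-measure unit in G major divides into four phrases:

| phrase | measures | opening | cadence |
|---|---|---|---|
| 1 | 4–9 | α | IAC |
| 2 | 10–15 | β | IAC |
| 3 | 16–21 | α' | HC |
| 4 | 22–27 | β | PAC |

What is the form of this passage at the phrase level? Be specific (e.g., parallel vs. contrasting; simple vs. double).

parallel double period

Four phrases in two halves: the first half (bars 4-15) ends with an imperfect authentic cadence, the second (measures 16-27) with a perfect authentic cadence — a large antecedent–consequent pair, i.e. a double period.
Phrase 3 begins with the same material as phrase 1, making it parallel.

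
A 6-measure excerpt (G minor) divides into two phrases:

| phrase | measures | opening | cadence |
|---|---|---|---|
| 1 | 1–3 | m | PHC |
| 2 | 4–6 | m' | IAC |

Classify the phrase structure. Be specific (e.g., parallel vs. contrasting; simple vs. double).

parallel period

Phrase 1 ends with a Phrygian half cadence (weaker) and phrase 2 with an imperfect authentic cadence (stronger): antecedent + consequent = a period.
The two phrases open with the same material (m / m'), so the period is parallel.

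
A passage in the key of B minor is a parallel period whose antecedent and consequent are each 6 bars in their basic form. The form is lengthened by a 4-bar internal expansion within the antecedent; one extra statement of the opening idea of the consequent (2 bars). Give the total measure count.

18 measures

Basic parallel period: 6 + 6 = 12 bars.
12 (basic form) + 4 (internal expansion) + 2 (extra statement) = 18.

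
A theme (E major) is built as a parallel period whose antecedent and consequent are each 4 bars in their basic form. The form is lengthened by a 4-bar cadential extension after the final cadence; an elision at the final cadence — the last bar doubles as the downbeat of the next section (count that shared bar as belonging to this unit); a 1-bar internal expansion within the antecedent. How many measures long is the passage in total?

Basic parallel period: 4 + 4 = 8 bars.
8 (basic form) + 4 (cadential extension) + 1 (internal expansion) = 13.
The elision shares a bar with the next section but does not change this unit's count.

13 measures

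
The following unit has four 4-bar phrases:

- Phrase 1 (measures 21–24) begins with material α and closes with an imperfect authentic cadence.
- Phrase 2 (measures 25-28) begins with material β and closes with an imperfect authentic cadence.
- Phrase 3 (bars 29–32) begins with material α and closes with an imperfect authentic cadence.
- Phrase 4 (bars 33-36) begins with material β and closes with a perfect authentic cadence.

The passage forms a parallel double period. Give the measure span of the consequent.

measures 29–36

In a double period the four phrases pair into a large antecedent (phrases 1–2, ending imperfect authentic cadence) and a large consequent (phrases 3–4, ending perfect authentic cadence). The consequent spans mm. 29–36.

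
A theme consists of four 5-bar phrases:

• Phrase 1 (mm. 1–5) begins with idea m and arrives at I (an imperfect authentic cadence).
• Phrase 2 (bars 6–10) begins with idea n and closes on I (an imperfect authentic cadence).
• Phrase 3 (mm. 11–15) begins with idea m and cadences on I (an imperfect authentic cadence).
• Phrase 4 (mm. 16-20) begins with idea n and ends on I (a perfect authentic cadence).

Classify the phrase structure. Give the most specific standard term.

Four phrases in two halves: the first half (mm. 1-10) ends with an imperfect authentic cadence, the second (mm. 11-20) with a perfect authentic cadence — a large antecedent–consequent pair, i.e. a double period.
Phrase 3 begins with the same material as phrase 1, making it parallel.

parallel double period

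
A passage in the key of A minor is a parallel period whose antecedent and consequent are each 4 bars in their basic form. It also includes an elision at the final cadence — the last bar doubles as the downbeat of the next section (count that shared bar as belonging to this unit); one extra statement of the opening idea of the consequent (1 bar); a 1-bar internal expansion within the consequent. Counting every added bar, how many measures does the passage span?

10 measures

Basic parallel period: 4 + 4 = 8 bars.
8 (basic form) + 1 (extra statement) + 1 (internal expansion) = 10.
The elision shares a bar with the next section but does not change this unit's count.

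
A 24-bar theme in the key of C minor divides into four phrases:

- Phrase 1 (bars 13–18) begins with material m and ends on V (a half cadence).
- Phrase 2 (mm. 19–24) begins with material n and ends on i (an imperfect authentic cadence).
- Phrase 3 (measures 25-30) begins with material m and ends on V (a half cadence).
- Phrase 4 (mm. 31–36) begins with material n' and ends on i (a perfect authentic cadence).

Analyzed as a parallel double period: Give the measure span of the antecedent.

In a double period the four phrases pair into a large antecedent (phrases 1–2, ending imperfect authentic cadence) and a large consequent (phrases 3–4, ending perfect authentic cadence). The antecedent spans bars 13–24.

measures 13–24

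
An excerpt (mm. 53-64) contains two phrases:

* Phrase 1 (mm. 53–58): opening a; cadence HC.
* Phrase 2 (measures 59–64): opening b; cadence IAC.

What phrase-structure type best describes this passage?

Phrase 1 ends with a half cadence (weaker) and phrase 2 with an imperfect authentic cadence (stronger): antecedent + consequent = a period.
The two phrases open with different material (a / b), so the period is contrasting.

contrasting period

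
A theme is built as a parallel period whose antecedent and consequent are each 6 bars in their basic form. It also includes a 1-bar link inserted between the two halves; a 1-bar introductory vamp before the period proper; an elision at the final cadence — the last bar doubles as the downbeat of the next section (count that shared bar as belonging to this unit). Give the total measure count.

14 measures

Basic parallel period: 6 + 6 = 12 bars.
12 (basic form) + 1 (link) + 1 (introduction) = 14.
The elision shares a bar with the next section but does not change this unit's count.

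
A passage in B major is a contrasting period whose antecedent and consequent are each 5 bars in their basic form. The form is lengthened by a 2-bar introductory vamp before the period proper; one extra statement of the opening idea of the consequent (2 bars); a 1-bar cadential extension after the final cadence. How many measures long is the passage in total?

Basic contrasting period: 5 + 5 = 10 bars.
10 (basic form) + 2 (introduction) + 2 (extra statement) + 1 (cadential extension) = 15.

15 measures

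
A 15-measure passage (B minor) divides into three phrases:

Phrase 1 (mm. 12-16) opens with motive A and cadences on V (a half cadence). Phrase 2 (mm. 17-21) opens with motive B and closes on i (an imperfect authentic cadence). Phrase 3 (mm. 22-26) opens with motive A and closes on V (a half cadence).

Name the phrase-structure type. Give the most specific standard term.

The final phrase closes with a half cadence, which is not stronger than the preceding imperfect authentic cadence; the 3 phrases lack an overall antecedent–consequent design and so form a phrase group.

phrase group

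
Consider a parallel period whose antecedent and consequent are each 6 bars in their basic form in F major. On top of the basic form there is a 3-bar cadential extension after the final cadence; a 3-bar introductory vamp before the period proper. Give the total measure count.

Basic parallel period: 6 + 6 = 12 bars.
12 (basic form) + 3 (cadential extension) + 3 (introduction) = 18.

18 measures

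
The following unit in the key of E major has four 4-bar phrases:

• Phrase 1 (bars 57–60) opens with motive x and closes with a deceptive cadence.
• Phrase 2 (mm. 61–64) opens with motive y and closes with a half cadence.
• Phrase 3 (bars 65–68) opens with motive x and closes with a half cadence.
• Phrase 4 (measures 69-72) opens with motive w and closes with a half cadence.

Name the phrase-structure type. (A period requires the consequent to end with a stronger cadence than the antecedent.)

Phrase 4 ends with a half cadence, no stronger than phrase 2's half cadence, so the four phrases do not form a double period; nor do phrases 3–4 duplicate 1–2, so it is not a repeated period. With no phrase reaching a conclusive cadence, the passage is a phrase group.

phrase group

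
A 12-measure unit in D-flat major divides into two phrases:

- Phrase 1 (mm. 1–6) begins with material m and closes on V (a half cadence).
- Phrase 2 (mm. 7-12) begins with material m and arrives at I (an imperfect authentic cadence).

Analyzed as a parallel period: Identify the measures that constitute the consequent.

The antecedent is the phrase ending with the weaker cadence (half cadence, phrase 1) and the consequent the one ending more conclusively (imperfect authentic cadence, phrase 2); the consequent is mm. 7-12.

measures 7–12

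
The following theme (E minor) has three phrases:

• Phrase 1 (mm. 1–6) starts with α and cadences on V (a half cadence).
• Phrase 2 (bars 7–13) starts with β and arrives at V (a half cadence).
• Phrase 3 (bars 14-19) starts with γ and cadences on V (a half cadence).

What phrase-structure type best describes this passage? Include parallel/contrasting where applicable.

phrase group

The final phrase closes with a half cadence, which is not stronger than the preceding half cadence; the 3 phrases lack an overall antecedent–consequent design and so form a phrase group.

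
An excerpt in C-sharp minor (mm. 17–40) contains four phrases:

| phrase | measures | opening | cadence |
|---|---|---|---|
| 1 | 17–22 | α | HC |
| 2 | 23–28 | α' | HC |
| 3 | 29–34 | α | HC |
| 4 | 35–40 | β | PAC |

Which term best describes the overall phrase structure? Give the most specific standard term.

Four phrases in two halves: the first half (measures 17–28) ends with a half cadence, the second (mm. 29–40) with a perfect authentic cadence — a large antecedent–consequent pair, i.e. a double period.
Phrase 3 begins with the same material as phrase 1, making it parallel.

parallel double period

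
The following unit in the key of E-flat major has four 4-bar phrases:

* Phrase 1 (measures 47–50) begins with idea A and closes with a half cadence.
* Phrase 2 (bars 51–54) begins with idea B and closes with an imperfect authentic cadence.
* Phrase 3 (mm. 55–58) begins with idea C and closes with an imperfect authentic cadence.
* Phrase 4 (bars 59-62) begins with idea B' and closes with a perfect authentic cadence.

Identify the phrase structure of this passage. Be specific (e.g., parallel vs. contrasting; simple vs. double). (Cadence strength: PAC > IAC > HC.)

Four phrases in two halves: the first half (measures 47-54) ends with an imperfect authentic cadence, the second (measures 55-62) with a perfect authentic cadence — a large antecedent–consequent pair, i.e. a double period.
Phrase 3 begins with different material from phrase 1, making it contrasting.

contrasting double period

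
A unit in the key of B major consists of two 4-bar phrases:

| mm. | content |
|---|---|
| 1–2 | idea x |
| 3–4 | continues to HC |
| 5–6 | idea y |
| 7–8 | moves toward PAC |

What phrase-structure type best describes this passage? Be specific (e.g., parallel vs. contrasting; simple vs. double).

contrasting period

Phrase 1 ends with a half cadence (weaker) and phrase 2 with a perfect authentic cadence (stronger): antecedent + consequent = a period.
The two phrases open with different material (x / y), so the period is contrasting.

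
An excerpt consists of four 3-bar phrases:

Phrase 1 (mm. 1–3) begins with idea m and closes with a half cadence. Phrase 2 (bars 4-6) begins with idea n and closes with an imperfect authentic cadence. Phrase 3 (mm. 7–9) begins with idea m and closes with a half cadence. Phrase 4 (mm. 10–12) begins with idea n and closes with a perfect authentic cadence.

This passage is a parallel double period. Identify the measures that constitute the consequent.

measures 7–12

In a double period the four phrases pair into a large antecedent (phrases 1–2, ending imperfect authentic cadence) and a large consequent (phrases 3–4, ending perfect authentic cadence). The consequent spans mm. 7-12.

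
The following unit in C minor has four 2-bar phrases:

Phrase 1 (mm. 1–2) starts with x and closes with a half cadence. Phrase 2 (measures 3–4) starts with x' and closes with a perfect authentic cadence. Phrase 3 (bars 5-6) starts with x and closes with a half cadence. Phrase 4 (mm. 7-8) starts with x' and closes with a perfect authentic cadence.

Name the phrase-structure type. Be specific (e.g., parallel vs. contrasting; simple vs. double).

The cadence pattern HC–PAC–HC–PAC is weak–strong twice, and phrases 3–4 restate phrases 1–2: a period heard twice, not a double period (which would end weakly at phrase 2).

repeated period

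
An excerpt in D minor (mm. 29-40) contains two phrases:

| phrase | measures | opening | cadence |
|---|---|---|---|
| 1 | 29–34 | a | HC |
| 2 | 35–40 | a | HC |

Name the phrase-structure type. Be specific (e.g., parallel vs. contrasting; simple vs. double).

Both phrases have the same opening (a) and the same cadence (half cadence): the second is a restatement, not a consequent, so this is a repeated phrase rather than a period.

repeated phrase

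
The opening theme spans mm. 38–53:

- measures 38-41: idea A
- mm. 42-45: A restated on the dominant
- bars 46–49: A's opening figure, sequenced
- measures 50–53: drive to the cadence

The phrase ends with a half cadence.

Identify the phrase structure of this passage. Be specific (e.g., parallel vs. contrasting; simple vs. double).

Basic idea (measures 38–41) + its repetition (measures 42–45) form the presentation; fragmentation and cadence (measures 46-53) form the continuation — the 16-bar whole is a sentence.

sentence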